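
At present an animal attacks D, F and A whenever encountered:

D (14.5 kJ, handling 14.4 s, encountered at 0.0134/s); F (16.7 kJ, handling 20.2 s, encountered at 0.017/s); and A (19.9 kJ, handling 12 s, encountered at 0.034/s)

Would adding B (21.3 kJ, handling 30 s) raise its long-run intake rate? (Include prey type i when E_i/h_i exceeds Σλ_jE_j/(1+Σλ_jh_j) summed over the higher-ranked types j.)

Intake rate on the current diet: R = (0.0134×14.5 + 0.017×16.7 + 0.034×19.9) / (1 + 0.0134×14.4 + 0.017×20.2 + 0.034×12) = 1.155/1.944 = 0.5939 kJ/s.
B: E/h = 21.3/30 = 0.71 kJ/s.
0.71 > 0.5939, so adding B raises the average — include it.

Yes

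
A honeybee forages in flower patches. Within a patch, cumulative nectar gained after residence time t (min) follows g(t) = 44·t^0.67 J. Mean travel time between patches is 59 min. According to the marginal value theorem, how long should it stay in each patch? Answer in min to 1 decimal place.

119.8 min

Optimal t* satisfies g'(t*) = g(t*)/(T + t*).
g'(t) = 0.67·44·t^-0.33. Setting 0.67·44·t^-0.33 = 44·t^0.67/(59+t) gives 0.67(59+t) = t, so 0.33·t = 0.67×59.
t* = 0.67×59/0.33 = 119.8 min.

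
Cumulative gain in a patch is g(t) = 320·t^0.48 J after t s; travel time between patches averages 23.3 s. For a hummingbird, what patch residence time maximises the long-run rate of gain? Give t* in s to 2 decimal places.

Optimal t* satisfies g'(t*) = g(t*)/(T + t*).
g'(t) = 0.48·320·t^-0.52. Setting 0.48·320·t^-0.52 = 320·t^0.48/(23.3+t) gives 0.48(23.3+t) = t, so 0.52·t = 0.48×23.3.
t* = 0.48×23.3/0.52 = 21.51 s.

21.51 s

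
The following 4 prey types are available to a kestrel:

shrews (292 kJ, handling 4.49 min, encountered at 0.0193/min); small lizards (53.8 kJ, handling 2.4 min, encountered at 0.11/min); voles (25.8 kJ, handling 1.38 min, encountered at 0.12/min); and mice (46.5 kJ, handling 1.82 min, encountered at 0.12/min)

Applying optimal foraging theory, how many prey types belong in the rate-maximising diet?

4

Profitabilities (E/h, kJ/min): shrews 65, mice 25.5, small lizards 22.4, voles 18.7. Add prey in this order while the next type's profitability exceeds the intake rate on those already taken.
Rate on top 1: 5.186. mice: 25.5 > 5.186 → include.
Rate on top 2: 8.594. small lizards: 22.4 > 8.594 → include.
Rate on top 3: 10.92. voles: 18.7 > 10.92 → include.
Optimal diet: shrews, mice, small lizards, voles — 4 of 4 types.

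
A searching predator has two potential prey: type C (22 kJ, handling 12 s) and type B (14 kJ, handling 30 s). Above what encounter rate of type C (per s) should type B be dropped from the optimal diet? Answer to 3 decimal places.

0.028 per s

At the threshold, the rate on type C alone equals the profitability of type B: λ·22/(1 + λ·12) = 14/30 = 0.4667.
Rearranging, λ(22 − 0.4667×12) = 0.4667, so λ = 0.4667/16.4 = 0.02846 per s.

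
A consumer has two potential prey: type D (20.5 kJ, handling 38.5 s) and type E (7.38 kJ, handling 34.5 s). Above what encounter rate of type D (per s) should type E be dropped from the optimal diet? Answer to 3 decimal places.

0.017 per s

Drop type E once their profitability E₂/h₂ falls below the rate achievable on type D alone: E₂/h₂ = λE₁/(1 + λh₁).
Solve for λ: λE₁h₂ = E₂(1 + λh₁) → λ(E₁h₂ − E₂h₁) = E₂ → λ = E₂/(E₁h₂ − E₂h₁).
λ = 7.38/(20.5×34.5 − 7.38×38.5) = 7.38/423.1 = 0.01744 per s.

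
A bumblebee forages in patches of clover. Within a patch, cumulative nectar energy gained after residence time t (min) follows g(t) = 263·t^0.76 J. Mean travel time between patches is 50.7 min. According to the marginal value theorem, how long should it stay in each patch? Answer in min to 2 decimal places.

160.55 min

Optimal t* satisfies g'(t*) = g(t*)/(T + t*).
g'(t) = 0.76·263·t^-0.24. Setting 0.76·263·t^-0.24 = 263·t^0.76/(50.7+t) gives 0.76(50.7+t) = t, so 0.24·t = 0.76×50.7.
t* = 0.76×50.7/0.24 = 160.6 min.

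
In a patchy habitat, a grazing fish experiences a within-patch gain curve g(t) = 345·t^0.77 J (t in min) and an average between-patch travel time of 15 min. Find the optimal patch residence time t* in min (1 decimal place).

50.2 min

Maximise g(t)/(T+t): set derivative to zero → g'(t)(T+t) = g(t).
g'(t) = 0.77·345·t^-0.23. Setting 0.77·345·t^-0.23 = 345·t^0.77/(15+t) gives 0.77(15+t) = t, so 0.23·t = 0.77×15.
t* = 0.77×15/0.23 = 50.22 min.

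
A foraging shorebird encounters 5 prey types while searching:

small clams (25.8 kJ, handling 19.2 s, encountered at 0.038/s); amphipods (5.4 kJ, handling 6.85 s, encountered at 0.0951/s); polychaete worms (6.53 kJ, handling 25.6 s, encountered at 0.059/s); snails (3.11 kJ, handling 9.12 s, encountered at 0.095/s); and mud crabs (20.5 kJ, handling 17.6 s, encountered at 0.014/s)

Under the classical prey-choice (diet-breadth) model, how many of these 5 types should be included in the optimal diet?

Rank by E/h (kJ/s): small clams 1.34, mud crabs 1.16, amphipods 0.788, snails 0.341, polychaete worms 0.255. Include each in turn until the next type's E/h falls below the running intake rate.
Rate on top 1: 0.5668. mud crabs: 1.16 > 0.5668 → include.
Rate on top 2: 0.6414. amphipods: 0.788 > 0.6414 → include.
Rate on top 3: 0.6778. snails: 0.341 < 0.6778 → exclude; stop.
Optimal diet: small clams, mud crabs, amphipods — 3 of 5 types.

3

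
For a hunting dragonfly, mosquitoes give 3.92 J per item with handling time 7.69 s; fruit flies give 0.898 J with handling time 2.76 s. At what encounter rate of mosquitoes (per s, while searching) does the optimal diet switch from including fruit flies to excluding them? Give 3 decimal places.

Drop fruit flies once their profitability E₂/h₂ falls below the rate achievable on mosquitoes alone: E₂/h₂ = λE₁/(1 + λh₁).
Solve for λ: λE₁h₂ = E₂(1 + λh₁) → λ(E₁h₂ − E₂h₁) = E₂ → λ = E₂/(E₁h₂ − E₂h₁).
λ = 0.898/(3.92×2.76 − 0.898×7.69) = 0.898/3.914 = 0.2295 per s.

0.229 per s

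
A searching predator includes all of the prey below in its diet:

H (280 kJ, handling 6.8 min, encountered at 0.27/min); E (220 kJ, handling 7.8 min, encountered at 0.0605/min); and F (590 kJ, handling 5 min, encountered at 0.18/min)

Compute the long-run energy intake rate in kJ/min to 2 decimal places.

46.37 kJ/min

Energy encountered per unit search time: 0.27×280 + 0.0605×220 + 0.18×590 = 195.1 kJ/min.
Handling time per unit search time: 0.27×6.8 + 0.0605×7.8 + 0.18×5 = 3.208.
Rate = 195.1/(1 + 3.208) = 46.37 kJ/min.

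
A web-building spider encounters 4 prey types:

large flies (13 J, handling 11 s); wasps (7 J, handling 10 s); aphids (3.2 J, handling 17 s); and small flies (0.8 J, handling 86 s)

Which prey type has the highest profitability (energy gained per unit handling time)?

large flies

In descending order of E/h:
large flies: 13/11 = 1.18 J/s
wasps: 7/10 = 0.7 J/s
aphids: 3.2/17 = 0.188 J/s
small flies: 0.8/86 = 0.0093 J/s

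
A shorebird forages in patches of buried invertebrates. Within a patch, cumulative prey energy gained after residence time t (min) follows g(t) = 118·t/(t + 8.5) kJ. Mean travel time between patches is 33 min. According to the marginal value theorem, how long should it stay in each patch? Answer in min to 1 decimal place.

Optimal t* satisfies g'(t*) = g(t*)/(T + t*).
g'(t) = 118·8.5/(t + 8.5)². Setting 118·8.5/(t+8.5)² = 118t/[(t+8.5)(33+t)] gives 8.5(33+t) = t(t+8.5), so t² = 8.5×33 = 280.5.
t* = √280.5 = 16.75 min.

16.7 min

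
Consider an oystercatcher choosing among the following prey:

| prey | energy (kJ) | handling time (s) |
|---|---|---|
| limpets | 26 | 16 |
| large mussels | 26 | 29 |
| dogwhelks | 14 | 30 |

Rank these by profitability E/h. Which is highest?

limpets

In descending order of E/h:
limpets: 26/16 = 1.62 kJ/s
large mussels: 26/29 = 0.897 kJ/s
dogwhelks: 14/30 = 0.467 kJ/s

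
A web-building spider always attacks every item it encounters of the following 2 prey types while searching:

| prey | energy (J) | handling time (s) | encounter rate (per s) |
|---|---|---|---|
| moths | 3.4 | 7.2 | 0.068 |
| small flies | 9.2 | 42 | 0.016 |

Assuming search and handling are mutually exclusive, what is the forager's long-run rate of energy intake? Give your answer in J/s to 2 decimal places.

Energy encountered per unit search time: 0.068×3.4 + 0.016×9.2 = 0.3784 J/s.
Handling time per unit search time: 0.068×7.2 + 0.016×42 = 1.162.
Rate = 0.3784/(1 + 1.162) = 0.1751 J/s.

0.18 J/s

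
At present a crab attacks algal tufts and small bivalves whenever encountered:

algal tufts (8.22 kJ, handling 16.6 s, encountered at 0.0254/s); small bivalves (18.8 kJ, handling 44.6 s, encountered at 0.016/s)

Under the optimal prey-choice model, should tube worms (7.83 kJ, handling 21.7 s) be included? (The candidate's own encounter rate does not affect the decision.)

Intake rate on the current diet: R = (0.0254×8.22 + 0.016×18.8) / (1 + 0.0254×16.6 + 0.016×44.6) = 0.5096/2.135 = 0.2387 kJ/s.
Profitability of tube worms: 7.83/21.7 = 0.3608 kJ/s.
0.3608 > 0.2387, so adding tube worms raises the average — include it.

Yes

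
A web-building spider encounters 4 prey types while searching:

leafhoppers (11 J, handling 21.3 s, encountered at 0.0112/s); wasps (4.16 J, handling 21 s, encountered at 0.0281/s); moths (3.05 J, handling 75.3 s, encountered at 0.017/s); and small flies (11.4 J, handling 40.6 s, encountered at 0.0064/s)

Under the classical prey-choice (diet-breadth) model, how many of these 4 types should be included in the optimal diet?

3

Rank by E/h (J/s): leafhoppers 0.516, small flies 0.281, wasps 0.198, moths 0.0405. Include each in turn until the next type's E/h falls below the running intake rate.
Rate on top 1: 0.09947. small flies: 0.281 > 0.09947 → include.
Rate on top 2: 0.1309. wasps: 0.198 > 0.1309 → include.
Rate on top 3: 0.1499. moths: 0.0405 < 0.1499 → exclude; stop.
Optimal diet: leafhoppers, small flies, wasps — 3 of 4 types.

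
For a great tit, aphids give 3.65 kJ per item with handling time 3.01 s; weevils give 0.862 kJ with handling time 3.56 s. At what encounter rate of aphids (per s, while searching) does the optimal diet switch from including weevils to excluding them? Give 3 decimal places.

Drop weevils once their profitability E₂/h₂ falls below the rate achievable on aphids alone: E₂/h₂ = λE₁/(1 + λh₁).
Solve for λ: λE₁h₂ = E₂(1 + λh₁) → λ(E₁h₂ − E₂h₁) = E₂ → λ = E₂/(E₁h₂ − E₂h₁).
λ = 0.862/(3.65×3.56 − 0.862×3.01) = 0.862/10.4 = 0.08289 per s.

0.083 per s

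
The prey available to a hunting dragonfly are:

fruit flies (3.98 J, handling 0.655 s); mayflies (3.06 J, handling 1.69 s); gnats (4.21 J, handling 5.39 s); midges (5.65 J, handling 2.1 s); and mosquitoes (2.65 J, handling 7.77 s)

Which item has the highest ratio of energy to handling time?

Profitability E/h (J/s): fruit flies = 3.98/0.655 = 6.08, mayflies = 3.06/1.69 = 1.81, gnats = 4.21/5.39 = 0.781, midges = 5.65/2.1 = 2.69, mosquitoes = 2.65/7.77 = 0.341.
Ranked: fruit flies > midges > mayflies > gnats > mosquitoes.

fruit flies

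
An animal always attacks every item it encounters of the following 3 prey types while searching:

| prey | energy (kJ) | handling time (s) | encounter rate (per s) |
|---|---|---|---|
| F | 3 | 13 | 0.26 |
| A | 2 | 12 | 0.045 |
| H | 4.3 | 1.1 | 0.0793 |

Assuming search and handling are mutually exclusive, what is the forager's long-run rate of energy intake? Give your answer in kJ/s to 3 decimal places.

Energy encountered per unit search time: 0.26×3 + 0.045×2 + 0.0793×4.3 = 1.211 kJ/s.
Handling time per unit search time: 0.26×13 + 0.045×12 + 0.0793×1.1 = 4.007.
Rate = 1.211/(1 + 4.007) = 0.2418 kJ/s.

0.242 kJ/s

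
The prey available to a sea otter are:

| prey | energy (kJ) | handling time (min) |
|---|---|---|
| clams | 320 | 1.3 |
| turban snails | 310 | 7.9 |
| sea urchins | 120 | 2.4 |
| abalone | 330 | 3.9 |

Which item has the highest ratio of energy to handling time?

Profitability E/h (kJ/min): clams = 320/1.3 = 246, turban snails = 310/7.9 = 39.2, sea urchins = 120/2.4 = 50, abalone = 330/3.9 = 84.6.
Ranked: clams > abalone > sea urchins > turban snails.

clams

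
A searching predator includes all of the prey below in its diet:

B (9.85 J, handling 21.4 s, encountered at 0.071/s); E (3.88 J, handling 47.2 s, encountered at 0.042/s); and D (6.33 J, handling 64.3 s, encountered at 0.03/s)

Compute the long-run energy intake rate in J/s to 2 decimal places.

R = (0.071×9.85 + 0.042×3.88 + 0.03×6.33) / (1 + 0.071×21.4 + 0.042×47.2 + 0.03×64.3) = 1.052/6.431 = 0.1636 J/s.

0.16 J/s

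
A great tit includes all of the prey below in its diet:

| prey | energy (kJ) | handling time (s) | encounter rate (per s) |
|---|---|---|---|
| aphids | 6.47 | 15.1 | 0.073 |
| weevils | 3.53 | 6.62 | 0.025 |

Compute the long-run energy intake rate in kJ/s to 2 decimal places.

R = (0.073×6.47 + 0.025×3.53) / (1 + 0.073×15.1 + 0.025×6.62) = 0.5606/2.268 = 0.2472 kJ/s.

0.25 kJ/s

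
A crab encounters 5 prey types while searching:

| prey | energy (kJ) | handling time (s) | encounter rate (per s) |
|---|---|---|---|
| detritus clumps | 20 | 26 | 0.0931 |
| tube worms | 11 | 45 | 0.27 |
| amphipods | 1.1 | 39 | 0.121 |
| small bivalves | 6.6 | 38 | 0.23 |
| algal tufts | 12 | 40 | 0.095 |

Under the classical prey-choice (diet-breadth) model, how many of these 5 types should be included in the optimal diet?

Rank by E/h (kJ/s): detritus clumps 0.769, algal tufts 0.3, tube worms 0.244, small bivalves 0.174, amphipods 0.0282. Include each in turn until the next type's E/h falls below the running intake rate.
Rate on top 1: 0.5443. algal tufts: 0.3 < 0.5443 → exclude; stop.
Optimal diet: detritus clumps — 1 of 5 types.

1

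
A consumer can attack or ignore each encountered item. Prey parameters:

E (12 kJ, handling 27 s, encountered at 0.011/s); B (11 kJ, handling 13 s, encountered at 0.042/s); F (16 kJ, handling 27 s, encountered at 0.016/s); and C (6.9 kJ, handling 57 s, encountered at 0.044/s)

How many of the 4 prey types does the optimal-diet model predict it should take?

Profitabilities (E/h, kJ/s): B 0.846, F 0.593, E 0.444, C 0.121. Add prey in this order while the next type's profitability exceeds the intake rate on those already taken.
Rate on top 1: 0.2988. F: 0.593 > 0.2988 → include.
Rate on top 2: 0.363. E: 0.444 > 0.363 → include.
Rate on top 3: 0.3736. C: 0.121 < 0.3736 → exclude; stop.
Optimal diet: B, F, E — 3 of 4 types.

3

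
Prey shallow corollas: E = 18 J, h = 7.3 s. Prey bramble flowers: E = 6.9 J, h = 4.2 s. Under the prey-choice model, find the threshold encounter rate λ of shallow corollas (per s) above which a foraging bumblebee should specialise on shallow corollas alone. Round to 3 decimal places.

Drop bramble flowers once their profitability E₂/h₂ falls below the rate achievable on shallow corollas alone: E₂/h₂ = λE₁/(1 + λh₁).
Solve for λ: λE₁h₂ = E₂(1 + λh₁) → λ(E₁h₂ − E₂h₁) = E₂ → λ = E₂/(E₁h₂ − E₂h₁).
λ = 6.9/(18×4.2 − 6.9×7.3) = 6.9/25.23 = 0.2735 per s.

0.273 per s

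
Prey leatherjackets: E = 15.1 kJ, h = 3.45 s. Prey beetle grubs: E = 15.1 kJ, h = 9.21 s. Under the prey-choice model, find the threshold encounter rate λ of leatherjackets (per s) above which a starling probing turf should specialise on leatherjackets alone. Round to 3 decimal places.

The zero-one rule: include beetle grubs iff E₂/h₂ > λE₁/(1+λh₁). Equality gives the switch point.
λE₁h₂ = E₂ + λE₂h₁ ⇒ λ = E₂/(E₁h₂ − E₂h₁) = 15.1/(139.1 − 52.09) = 0.1736 per s.

0.174 per s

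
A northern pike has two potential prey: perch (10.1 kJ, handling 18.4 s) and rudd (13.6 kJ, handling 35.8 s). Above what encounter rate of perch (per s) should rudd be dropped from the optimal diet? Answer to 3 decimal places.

Drop rudd once their profitability E₂/h₂ falls below the rate achievable on perch alone: E₂/h₂ = λE₁/(1 + λh₁).
Solve for λ: λE₁h₂ = E₂(1 + λh₁) → λ(E₁h₂ − E₂h₁) = E₂ → λ = E₂/(E₁h₂ − E₂h₁).
λ = 13.6/(10.1×35.8 − 13.6×18.4) = 13.6/111.3 = 0.1221 per s.

0.122 per s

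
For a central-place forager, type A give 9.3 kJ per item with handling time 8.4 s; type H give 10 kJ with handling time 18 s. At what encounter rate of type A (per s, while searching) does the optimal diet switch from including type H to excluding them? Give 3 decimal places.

At the threshold, the rate on type A alone equals the profitability of type H: λ·9.3/(1 + λ·8.4) = 10/18 = 0.5556.
Rearranging, λ(9.3 − 0.5556×8.4) = 0.5556, so λ = 0.5556/4.633 = 0.1199 per s.

0.120 per s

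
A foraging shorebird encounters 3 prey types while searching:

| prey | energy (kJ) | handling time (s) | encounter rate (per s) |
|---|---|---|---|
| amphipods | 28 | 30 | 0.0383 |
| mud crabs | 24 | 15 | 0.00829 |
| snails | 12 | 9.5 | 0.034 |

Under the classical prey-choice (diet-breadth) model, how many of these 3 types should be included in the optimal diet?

Rank by E/h (kJ/s): mud crabs 1.6, snails 1.26, amphipods 0.933. Include each in turn until the next type's E/h falls below the running intake rate.
Rate on top 1: 0.177. snails: 1.26 > 0.177 → include.
Rate on top 2: 0.4194. amphipods: 0.933 > 0.4194 → include.
Optimal diet: mud crabs, snails, amphipods — 3 of 3 types.

3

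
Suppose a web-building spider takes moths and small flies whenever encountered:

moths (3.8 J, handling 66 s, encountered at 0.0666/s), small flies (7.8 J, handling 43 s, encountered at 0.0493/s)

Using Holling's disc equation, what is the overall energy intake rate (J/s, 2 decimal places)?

Energy encountered per unit search time: 0.0666×3.8 + 0.0493×7.8 = 0.6376 J/s.
Handling time per unit search time: 0.0666×66 + 0.0493×43 = 6.516.
Rate = 0.6376/(1 + 6.516) = 0.08484 J/s.

0.08 J/s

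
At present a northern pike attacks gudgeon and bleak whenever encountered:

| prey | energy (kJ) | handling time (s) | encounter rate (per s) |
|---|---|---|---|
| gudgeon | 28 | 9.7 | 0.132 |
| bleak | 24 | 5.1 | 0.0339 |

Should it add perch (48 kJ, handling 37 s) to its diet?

No

Current rate: (0.132×28 + 0.0339×24)/(1 + 0.132×9.7 + 0.0339×5.1) = 1.838 kJ/s.
perch: E/h = 48/37 = 1.297 kJ/s.
1.297 < 1.838, so adding perch would lower the average — exclude it.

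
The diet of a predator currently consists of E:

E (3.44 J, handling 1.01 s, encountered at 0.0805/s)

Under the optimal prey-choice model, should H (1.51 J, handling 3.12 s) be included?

Yes

Intake rate on the current diet: R = (0.0805×3.44) / (1 + 0.0805×1.01) = 0.2769/1.081 = 0.2561 J/s.
H: E/h = 1.51/3.12 = 0.484 J/s.
Since 0.484 > R, including H increases the long-run rate.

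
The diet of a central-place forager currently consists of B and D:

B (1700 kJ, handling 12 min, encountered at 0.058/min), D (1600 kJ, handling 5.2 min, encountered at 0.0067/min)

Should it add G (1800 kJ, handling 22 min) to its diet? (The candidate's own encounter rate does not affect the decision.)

Intake rate on the current diet: R = (0.058×1700 + 0.0067×1600) / (1 + 0.058×12 + 0.0067×5.2) = 109.3/1.731 = 63.16 kJ/min.
G: E/h = 1800/22 = 81.82 kJ/min.
81.82 > 63.16, so adding G raises the average — include it.

Yes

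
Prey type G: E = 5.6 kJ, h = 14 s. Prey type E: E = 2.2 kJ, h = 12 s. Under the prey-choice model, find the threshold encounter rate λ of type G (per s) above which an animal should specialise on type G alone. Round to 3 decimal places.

0.060 per s

Drop type E once their profitability E₂/h₂ falls below the rate achievable on type G alone: E₂/h₂ = λE₁/(1 + λh₁).
Solve for λ: λE₁h₂ = E₂(1 + λh₁) → λ(E₁h₂ − E₂h₁) = E₂ → λ = E₂/(E₁h₂ − E₂h₁).
λ = 2.2/(5.6×12 − 2.2×14) = 2.2/36.4 = 0.06044 per s.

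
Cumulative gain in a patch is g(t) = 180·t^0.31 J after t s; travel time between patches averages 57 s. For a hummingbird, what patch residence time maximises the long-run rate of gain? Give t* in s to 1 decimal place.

25.6 s

By the marginal value theorem, leave when the instantaneous gain rate g'(t) equals the habitat-wide average g(t)/(T + t).
g'(t) = 0.31·180·t^-0.69. Setting 0.31·180·t^-0.69 = 180·t^0.31/(57+t) gives 0.31(57+t) = t, so 0.69·t = 0.31×57.
t* = 0.31×57/0.69 = 25.61 s.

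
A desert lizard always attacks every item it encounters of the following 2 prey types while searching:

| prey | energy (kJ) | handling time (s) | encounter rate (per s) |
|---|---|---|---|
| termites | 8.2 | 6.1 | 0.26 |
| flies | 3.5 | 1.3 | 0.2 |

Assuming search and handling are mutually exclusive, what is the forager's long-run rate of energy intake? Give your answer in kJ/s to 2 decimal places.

Energy encountered per unit search time: 0.26×8.2 + 0.2×3.5 = 2.832 kJ/s.
Handling time per unit search time: 0.26×6.1 + 0.2×1.3 = 1.846.
Rate = 2.832/(1 + 1.846) = 0.9951 kJ/s.

1.00 kJ/s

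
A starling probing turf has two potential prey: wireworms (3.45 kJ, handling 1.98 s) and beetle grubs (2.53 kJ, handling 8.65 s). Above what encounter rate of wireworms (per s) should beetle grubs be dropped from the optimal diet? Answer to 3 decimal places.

0.102 per s

At the threshold, the rate on wireworms alone equals the profitability of beetle grubs: λ·3.45/(1 + λ·1.98) = 2.53/8.65 = 0.2925.
Rearranging, λ(3.45 − 0.2925×1.98) = 0.2925, so λ = 0.2925/2.871 = 0.1019 per s.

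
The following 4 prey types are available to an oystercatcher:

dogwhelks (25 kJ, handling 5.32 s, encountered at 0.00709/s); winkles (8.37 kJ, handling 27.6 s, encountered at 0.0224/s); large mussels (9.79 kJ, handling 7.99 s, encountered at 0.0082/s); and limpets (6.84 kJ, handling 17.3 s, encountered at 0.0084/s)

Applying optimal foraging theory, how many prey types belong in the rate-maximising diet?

4

E/h in descending order: dogwhelks 4.7, large mussels 1.23, limpets 0.395, winkles 0.303 kJ/s. The optimal diet is the largest prefix of this list for which every included type satisfies E_i/h_i > R on the types above it.
Rate on top 1: 0.1708. large mussels: 1.23 > 0.1708 → include.
Rate on top 2: 0.2334. limpets: 0.395 > 0.2334 → include.
Rate on top 3: 0.2523. winkles: 0.303 > 0.2523 → include.
Optimal diet: dogwhelks, large mussels, limpets, winkles — 4 of 4 types.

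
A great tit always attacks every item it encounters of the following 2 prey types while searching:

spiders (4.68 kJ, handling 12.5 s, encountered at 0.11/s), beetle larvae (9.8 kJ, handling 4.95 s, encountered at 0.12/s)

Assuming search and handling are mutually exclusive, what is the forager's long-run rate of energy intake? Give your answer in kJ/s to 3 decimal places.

R = Σλ_iE_i / (1 + Σλ_ih_i)
Numerator: 0.11×4.68 + 0.12×9.8 = 1.691
Denominator: 1 + 0.11×12.5 + 0.12×4.95 = 2.969
R = 1.691/2.969 = 0.5695 kJ/s

0.569 kJ/s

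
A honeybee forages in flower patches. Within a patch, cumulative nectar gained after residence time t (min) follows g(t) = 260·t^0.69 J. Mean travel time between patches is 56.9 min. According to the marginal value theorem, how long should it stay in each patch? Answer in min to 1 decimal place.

126.6 min

Maximise g(t)/(T+t): set derivative to zero → g'(t)(T+t) = g(t).
g'(t) = 0.69·260·t^-0.31. Setting 0.69·260·t^-0.31 = 260·t^0.69/(56.9+t) gives 0.69(56.9+t) = t, so 0.31·t = 0.69×56.9.
t* = 0.69×56.9/0.31 = 126.6 min.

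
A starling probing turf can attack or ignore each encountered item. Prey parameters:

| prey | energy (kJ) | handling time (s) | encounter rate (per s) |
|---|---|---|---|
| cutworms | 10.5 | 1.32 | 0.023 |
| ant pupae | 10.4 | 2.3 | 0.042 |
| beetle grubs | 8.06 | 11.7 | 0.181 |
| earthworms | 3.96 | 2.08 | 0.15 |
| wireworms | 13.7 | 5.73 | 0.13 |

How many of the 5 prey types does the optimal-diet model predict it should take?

Profitabilities (E/h, kJ/s): cutworms 7.95, ant pupae 4.52, wireworms 2.39, earthworms 1.9, beetle grubs 0.689. Add prey in this order while the next type's profitability exceeds the intake rate on those already taken.
Rate on top 1: 0.2344. ant pupae: 4.52 > 0.2344 → include.
Rate on top 2: 0.6019. wireworms: 2.39 > 0.6019 → include.
Rate on top 3: 1.314. earthworms: 1.9 > 1.314 → include.
Rate on top 4: 1.398. beetle grubs: 0.689 < 1.398 → exclude; stop.
Optimal diet: cutworms, ant pupae, wireworms, earthworms — 4 of 5 types.

4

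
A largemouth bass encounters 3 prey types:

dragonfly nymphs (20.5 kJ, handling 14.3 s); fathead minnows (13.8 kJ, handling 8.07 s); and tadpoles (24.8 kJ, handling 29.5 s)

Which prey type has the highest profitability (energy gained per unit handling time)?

fathead minnows

Profitability E/h (kJ/s): dragonfly nymphs = 20.5/14.3 = 1.43, fathead minnows = 13.8/8.07 = 1.71, tadpoles = 24.8/29.5 = 0.841.
Ranked: fathead minnows > dragonfly nymphs > tadpoles.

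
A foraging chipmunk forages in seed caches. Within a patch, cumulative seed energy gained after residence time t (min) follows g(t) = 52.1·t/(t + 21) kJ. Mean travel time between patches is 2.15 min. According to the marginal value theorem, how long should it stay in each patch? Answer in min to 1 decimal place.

6.7 min

Optimal t* satisfies g'(t*) = g(t*)/(T + t*).
g'(t) = 52.1·21/(t + 21)². Setting 52.1·21/(t+21)² = 52.1t/[(t+21)(2.15+t)] gives 21(2.15+t) = t(t+21), so t² = 21×2.15 = 45.15.
t* = √45.15 = 6.719 min.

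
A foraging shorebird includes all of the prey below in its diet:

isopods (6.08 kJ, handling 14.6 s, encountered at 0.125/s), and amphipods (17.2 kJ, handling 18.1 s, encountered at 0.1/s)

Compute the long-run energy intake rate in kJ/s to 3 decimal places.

R = Σλ_iE_i / (1 + Σλ_ih_i)
Numerator: 0.125×6.08 + 0.1×17.2 = 2.48
Denominator: 1 + 0.125×14.6 + 0.1×18.1 = 4.635
R = 2.48/4.635 = 0.5351 kJ/s

0.535 kJ/s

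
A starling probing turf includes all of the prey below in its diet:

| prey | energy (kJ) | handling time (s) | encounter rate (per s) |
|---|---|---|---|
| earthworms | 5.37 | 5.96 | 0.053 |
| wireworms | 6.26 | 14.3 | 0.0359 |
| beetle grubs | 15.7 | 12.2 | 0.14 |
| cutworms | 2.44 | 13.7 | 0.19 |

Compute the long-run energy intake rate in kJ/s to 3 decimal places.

R = (0.053×5.37 + 0.0359×6.26 + 0.14×15.7 + 0.19×2.44) / (1 + 0.053×5.96 + 0.0359×14.3 + 0.14×12.2 + 0.19×13.7) = 3.171/6.14 = 0.5164 kJ/s.

0.516 kJ/s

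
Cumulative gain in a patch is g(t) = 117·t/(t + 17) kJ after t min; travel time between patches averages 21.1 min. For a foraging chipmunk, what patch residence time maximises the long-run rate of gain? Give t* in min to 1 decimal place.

18.9 min

By the marginal value theorem, leave when the instantaneous gain rate g'(t) equals the habitat-wide average g(t)/(T + t).
g'(t) = 117·17/(t + 17)². Setting 117·17/(t+17)² = 117t/[(t+17)(21.1+t)] gives 17(21.1+t) = t(t+17), so t² = 17×21.1 = 358.7.
t* = √358.7 = 18.94 min.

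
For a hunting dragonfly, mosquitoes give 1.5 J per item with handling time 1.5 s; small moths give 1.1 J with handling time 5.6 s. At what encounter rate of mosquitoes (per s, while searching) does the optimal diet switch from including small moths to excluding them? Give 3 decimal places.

0.163 per s

At the threshold, the rate on mosquitoes alone equals the profitability of small moths: λ·1.5/(1 + λ·1.5) = 1.1/5.6 = 0.1964.
Rearranging, λ(1.5 − 0.1964×1.5) = 0.1964, so λ = 0.1964/1.205 = 0.163 per s.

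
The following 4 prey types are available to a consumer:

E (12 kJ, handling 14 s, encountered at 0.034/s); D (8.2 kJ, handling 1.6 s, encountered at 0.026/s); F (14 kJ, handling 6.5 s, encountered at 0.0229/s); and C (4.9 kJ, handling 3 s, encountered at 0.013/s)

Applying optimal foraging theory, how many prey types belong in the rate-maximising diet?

E/h in descending order: D 5.12, F 2.15, C 1.63, E 0.857 kJ/s. The optimal diet is the largest prefix of this list for which every included type satisfies E_i/h_i > R on the types above it.
Rate on top 1: 0.2047. F: 2.15 > 0.2047 → include.
Rate on top 2: 0.4484. C: 1.63 > 0.4484 → include.
Rate on top 3: 0.486. E: 0.857 > 0.486 → include.
Optimal diet: D, F, C, E — 4 of 4 types.

4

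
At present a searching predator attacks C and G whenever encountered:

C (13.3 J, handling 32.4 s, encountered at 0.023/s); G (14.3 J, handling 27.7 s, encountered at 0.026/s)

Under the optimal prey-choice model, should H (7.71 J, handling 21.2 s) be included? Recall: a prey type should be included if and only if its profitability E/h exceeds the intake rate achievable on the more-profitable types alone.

On C and G alone, R = ΣλE/(1+Σλh) = 0.6777/2.465 = 0.2749 J/s.
H: E/h = 7.71/21.2 = 0.3637 J/s.
0.3637 > 0.2749, so adding H raises the average — include it.

Yes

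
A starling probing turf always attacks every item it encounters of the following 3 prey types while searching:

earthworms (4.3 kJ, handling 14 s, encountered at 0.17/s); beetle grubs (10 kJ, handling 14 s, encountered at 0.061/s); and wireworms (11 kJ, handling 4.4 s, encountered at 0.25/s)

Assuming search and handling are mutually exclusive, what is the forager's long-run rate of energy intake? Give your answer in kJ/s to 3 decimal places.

R = (0.17×4.3 + 0.061×10 + 0.25×11) / (1 + 0.17×14 + 0.061×14 + 0.25×4.4) = 4.091/5.334 = 0.767 kJ/s.

0.767 kJ/s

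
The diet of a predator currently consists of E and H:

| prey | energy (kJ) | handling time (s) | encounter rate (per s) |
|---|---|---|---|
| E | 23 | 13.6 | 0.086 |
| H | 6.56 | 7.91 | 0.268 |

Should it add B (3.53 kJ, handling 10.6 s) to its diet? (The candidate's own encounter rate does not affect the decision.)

No

Current rate: (0.086×23 + 0.268×6.56)/(1 + 0.086×13.6 + 0.268×7.91) = 0.871 kJ/s.
Profitability of B: 3.53/10.6 = 0.333 kJ/s.
0.333 < 0.871, so adding B would lower the average — exclude it.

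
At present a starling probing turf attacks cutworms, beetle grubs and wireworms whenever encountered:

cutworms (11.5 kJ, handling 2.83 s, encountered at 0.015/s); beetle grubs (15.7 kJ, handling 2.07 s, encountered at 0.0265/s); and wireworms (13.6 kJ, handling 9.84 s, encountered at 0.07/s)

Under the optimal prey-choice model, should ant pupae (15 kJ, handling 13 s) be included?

On cutworms, beetle grubs and wireworms alone, R = ΣλE/(1+Σλh) = 1.541/1.786 = 0.8625 kJ/s.
Profitability of ant pupae: 15/13 = 1.154 kJ/s.
1.154 > 0.8625, so adding ant pupae raises the average — include it.

Yes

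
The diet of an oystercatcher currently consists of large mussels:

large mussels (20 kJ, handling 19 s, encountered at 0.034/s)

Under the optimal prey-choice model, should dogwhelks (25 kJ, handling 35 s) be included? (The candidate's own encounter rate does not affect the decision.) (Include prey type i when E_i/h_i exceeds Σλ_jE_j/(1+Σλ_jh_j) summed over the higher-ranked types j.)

Yes

Intake rate on the current diet: R = (0.034×20) / (1 + 0.034×19) = 0.68/1.646 = 0.4131 kJ/s.
dogwhelks: E/h = 25/35 = 0.7143 kJ/s.
0.7143 > 0.4131, so adding dogwhelks raises the average — include it.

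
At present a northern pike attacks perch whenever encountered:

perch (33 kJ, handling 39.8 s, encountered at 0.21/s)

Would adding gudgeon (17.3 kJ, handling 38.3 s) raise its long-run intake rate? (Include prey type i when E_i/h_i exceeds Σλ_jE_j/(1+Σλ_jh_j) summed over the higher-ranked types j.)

Current rate: (0.21×33)/(1 + 0.21×39.8) = 0.7405 kJ/s.
Profitability of gudgeon: 17.3/38.3 = 0.4517 kJ/s.
Since 0.4517 < R, time spent handling gudgeon is better spent searching.

No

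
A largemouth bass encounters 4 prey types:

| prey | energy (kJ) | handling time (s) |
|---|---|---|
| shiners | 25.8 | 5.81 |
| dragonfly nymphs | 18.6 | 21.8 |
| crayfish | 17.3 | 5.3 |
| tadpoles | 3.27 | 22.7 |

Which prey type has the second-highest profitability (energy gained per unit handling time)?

Profitability E/h (kJ/s): shiners = 25.8/5.81 = 4.44, dragonfly nymphs = 18.6/21.8 = 0.853, crayfish = 17.3/5.3 = 3.26, tadpoles = 3.27/22.7 = 0.144.
Ranked: shiners > crayfish > dragonfly nymphs > tadpoles.

crayfish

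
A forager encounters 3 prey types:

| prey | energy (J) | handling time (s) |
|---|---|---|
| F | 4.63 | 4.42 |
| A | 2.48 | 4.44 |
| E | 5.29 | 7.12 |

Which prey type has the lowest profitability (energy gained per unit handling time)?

In descending order of E/h:
F: 4.63/4.42 = 1.05 J/s
E: 5.29/7.12 = 0.743 J/s
A: 2.48/4.44 = 0.559 J/s

A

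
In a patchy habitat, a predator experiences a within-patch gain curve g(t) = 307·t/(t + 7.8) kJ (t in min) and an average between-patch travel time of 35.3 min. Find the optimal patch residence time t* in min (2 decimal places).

By the marginal value theorem, leave when the instantaneous gain rate g'(t) equals the habitat-wide average g(t)/(T + t).
g'(t) = 307·7.8/(t + 7.8)². Setting 307·7.8/(t+7.8)² = 307t/[(t+7.8)(35.3+t)] gives 7.8(35.3+t) = t(t+7.8), so t² = 7.8×35.3 = 275.3.
t* = √275.3 = 16.59 min.

16.59 min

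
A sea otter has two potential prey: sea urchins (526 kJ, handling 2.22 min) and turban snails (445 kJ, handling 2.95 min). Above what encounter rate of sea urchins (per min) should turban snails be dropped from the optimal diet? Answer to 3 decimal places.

Drop turban snails once their profitability E₂/h₂ falls below the rate achievable on sea urchins alone: E₂/h₂ = λE₁/(1 + λh₁).
Solve for λ: λE₁h₂ = E₂(1 + λh₁) → λ(E₁h₂ − E₂h₁) = E₂ → λ = E₂/(E₁h₂ − E₂h₁).
λ = 445/(526×2.95 − 445×2.22) = 445/563.8 = 0.7893 per min.

0.789 per min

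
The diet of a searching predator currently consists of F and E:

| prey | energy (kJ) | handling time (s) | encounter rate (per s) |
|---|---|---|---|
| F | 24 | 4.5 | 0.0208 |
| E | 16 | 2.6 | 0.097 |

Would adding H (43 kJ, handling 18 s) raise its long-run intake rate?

Current rate: (0.0208×24 + 0.097×16)/(1 + 0.0208×4.5 + 0.097×2.6) = 1.524 kJ/s.
H: E/h = 43/18 = 2.389 kJ/s.
Since 2.389 > R, including H increases the long-run rate.

Yes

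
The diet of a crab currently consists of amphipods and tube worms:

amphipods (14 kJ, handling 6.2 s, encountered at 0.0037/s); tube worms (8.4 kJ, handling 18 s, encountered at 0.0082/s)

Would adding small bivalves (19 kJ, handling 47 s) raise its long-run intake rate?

Yes

Intake rate on the current diet: R = (0.0037×14 + 0.0082×8.4) / (1 + 0.0037×6.2 + 0.0082×18) = 0.1207/1.171 = 0.1031 kJ/s.
Profitability of small bivalves: 19/47 = 0.4043 kJ/s.
Since 0.4043 > R, including small bivalves increases the long-run rate.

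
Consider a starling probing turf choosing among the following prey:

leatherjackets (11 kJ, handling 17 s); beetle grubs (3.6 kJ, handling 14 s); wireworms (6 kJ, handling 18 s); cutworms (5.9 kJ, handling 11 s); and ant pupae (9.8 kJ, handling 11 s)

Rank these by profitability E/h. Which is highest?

ant pupae

In descending order of E/h:
ant pupae: 9.8/11 = 0.891 kJ/s
leatherjackets: 11/17 = 0.647 kJ/s
cutworms: 5.9/11 = 0.536 kJ/s
wireworms: 6/18 = 0.333 kJ/s
beetle grubs: 3.6/14 = 0.257 kJ/s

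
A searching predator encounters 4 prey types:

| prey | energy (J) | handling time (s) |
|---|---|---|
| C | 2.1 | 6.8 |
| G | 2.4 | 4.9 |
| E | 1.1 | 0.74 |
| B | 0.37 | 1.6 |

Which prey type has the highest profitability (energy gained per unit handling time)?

E

In descending order of E/h:
E: 1.1/0.74 = 1.49 J/s
G: 2.4/4.9 = 0.49 J/s
C: 2.1/6.8 = 0.309 J/s
B: 0.37/1.6 = 0.231 J/s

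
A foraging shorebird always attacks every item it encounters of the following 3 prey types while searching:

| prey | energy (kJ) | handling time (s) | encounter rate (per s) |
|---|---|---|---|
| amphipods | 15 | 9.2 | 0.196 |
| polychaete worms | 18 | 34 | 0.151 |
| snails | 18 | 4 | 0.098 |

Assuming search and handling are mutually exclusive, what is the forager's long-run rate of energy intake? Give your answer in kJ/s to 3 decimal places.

R = (0.196×15 + 0.151×18 + 0.098×18) / (1 + 0.196×9.2 + 0.151×34 + 0.098×4) = 7.422/8.329 = 0.8911 kJ/s.

0.891 kJ/s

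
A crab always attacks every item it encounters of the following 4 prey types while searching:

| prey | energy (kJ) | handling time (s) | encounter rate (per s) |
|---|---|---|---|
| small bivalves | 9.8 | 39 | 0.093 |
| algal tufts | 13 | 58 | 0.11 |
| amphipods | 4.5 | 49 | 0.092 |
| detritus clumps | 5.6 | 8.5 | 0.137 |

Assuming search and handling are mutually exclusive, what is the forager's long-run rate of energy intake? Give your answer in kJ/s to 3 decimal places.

Energy encountered per unit search time: 0.093×9.8 + 0.11×13 + 0.092×4.5 + 0.137×5.6 = 3.523 kJ/s.
Handling time per unit search time: 0.093×39 + 0.11×58 + 0.092×49 + 0.137×8.5 = 15.68.
Rate = 3.523/(1 + 15.68) = 0.2112 kJ/s.

0.211 kJ/s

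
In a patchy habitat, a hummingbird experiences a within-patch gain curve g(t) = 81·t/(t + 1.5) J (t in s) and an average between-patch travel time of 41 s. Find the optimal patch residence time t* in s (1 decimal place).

Optimal t* satisfies g'(t*) = g(t*)/(T + t*).
g'(t) = 81·1.5/(t + 1.5)². Setting 81·1.5/(t+1.5)² = 81t/[(t+1.5)(41+t)] gives 1.5(41+t) = t(t+1.5), so t² = 1.5×41 = 61.5.
t* = √61.5 = 7.842 s.

7.8 s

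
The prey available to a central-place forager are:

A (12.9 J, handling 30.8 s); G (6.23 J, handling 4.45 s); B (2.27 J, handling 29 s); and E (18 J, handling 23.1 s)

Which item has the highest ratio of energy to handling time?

G

Profitability E/h (J/s): A = 12.9/30.8 = 0.419, G = 6.23/4.45 = 1.4, B = 2.27/29 = 0.0783, E = 18/23.1 = 0.779.
Ranked: G > E > A > B.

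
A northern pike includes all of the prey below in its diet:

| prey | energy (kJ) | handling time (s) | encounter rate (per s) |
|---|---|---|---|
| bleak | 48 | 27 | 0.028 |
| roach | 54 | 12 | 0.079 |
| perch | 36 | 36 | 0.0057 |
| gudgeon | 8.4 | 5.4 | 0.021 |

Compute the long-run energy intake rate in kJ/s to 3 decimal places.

1.982 kJ/s

R = Σλ_iE_i / (1 + Σλ_ih_i)
Numerator: 0.028×48 + 0.079×54 + 0.0057×36 + 0.021×8.4 = 5.992
Denominator: 1 + 0.028×27 + 0.079×12 + 0.0057×36 + 0.021×5.4 = 3.023
R = 5.992/3.023 = 1.982 kJ/s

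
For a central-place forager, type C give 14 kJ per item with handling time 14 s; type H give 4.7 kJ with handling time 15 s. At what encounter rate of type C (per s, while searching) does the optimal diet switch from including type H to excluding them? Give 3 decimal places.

0.033 per s

At the threshold, the rate on type C alone equals the profitability of type H: λ·14/(1 + λ·14) = 4.7/15 = 0.3133.
Rearranging, λ(14 − 0.3133×14) = 0.3133, so λ = 0.3133/9.613 = 0.03259 per s.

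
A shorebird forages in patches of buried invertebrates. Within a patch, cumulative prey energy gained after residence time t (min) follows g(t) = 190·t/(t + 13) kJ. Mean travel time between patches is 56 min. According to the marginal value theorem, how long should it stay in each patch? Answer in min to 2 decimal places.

26.98 min

By the marginal value theorem, leave when the instantaneous gain rate g'(t) equals the habitat-wide average g(t)/(T + t).
g'(t) = 190·13/(t + 13)². Setting 190·13/(t+13)² = 190t/[(t+13)(56+t)] gives 13(56+t) = t(t+13), so t² = 13×56 = 728.
t* = √728 = 26.98 min.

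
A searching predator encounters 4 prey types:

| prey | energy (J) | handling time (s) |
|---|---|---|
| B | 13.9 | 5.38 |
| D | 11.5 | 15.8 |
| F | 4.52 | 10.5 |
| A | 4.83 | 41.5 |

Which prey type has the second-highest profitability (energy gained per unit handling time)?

Profitability E/h (J/s): B = 13.9/5.38 = 2.58, D = 11.5/15.8 = 0.728, F = 4.52/10.5 = 0.43, A = 4.83/41.5 = 0.116.
Ranked: B > D > F > A.

D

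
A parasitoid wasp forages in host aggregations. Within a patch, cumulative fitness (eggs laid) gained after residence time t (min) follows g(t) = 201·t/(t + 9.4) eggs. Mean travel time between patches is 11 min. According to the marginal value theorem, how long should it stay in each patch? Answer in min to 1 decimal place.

10.2 min

Optimal t* satisfies g'(t*) = g(t*)/(T + t*).
g'(t) = 201·9.4/(t + 9.4)². Setting 201·9.4/(t+9.4)² = 201t/[(t+9.4)(11+t)] gives 9.4(11+t) = t(t+9.4), so t² = 9.4×11 = 103.4.
t* = √103.4 = 10.17 min.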